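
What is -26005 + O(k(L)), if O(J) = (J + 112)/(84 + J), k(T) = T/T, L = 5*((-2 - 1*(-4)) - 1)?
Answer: -2210312/85 ≈ -26004.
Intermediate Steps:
L = 5 (L = 5*((-2 + 4) - 1) = 5*(2 - 1) = 5*1 = 5)
k(T) = 1
O(J) = (112 + J)/(84 + J)
-26005 + O(k(L)) = -26005 + (112 + 1)/(84 + 1) = -26005 + 113/85 = -2210312/85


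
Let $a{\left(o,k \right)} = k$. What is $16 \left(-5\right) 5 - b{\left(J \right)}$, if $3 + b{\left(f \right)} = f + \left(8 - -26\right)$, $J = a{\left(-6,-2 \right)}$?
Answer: $-429$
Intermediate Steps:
$J = -2$
$b{\left(f \right)} = 31 + f$ ($b{\left(f \right)} = -3 + \left(f + \left(8 - -26\right)\right) = -3 + \left(f + \left(8 + 26\right)\right) = -3 + \left(f + 34\right) = -3 + \left(34 + f\right) = 31 + f$)
$16 \left(-5\right) 5 - b{\left(J \right)} = 16 \left(-5\right) 5 - \left(31 - 2\right) = \left(-80\right) 5 - 29 = -400 - 29 = -429$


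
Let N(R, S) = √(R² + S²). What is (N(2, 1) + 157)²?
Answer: (157 + √5)² ≈ 25356.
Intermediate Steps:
(N(2, 1) + 157)² = (√(2² + 1²) + 157)² = (√(4 + 1) + 157)² = (√5 + 157)² = (157 + √5)²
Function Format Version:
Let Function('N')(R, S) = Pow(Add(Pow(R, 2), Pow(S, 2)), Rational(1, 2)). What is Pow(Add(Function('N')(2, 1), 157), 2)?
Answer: Pow(Add(157, Pow(5, Rational(1, 2))), 2) ≈ 25356.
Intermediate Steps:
Pow(Add(Function('N')(2, 1), 157), 2) = Pow(Add(Pow(Add(Pow(2, 2), Pow(1, 2)), Rational(1, 2)), 157), 2) = Pow(Add(Pow(Add(4, 1), Rational(1, 2)), 157), 2) = Pow(Add(Pow(5, Rational(1, 2)), 157), 2) = Pow(Add(157, Pow(5, Rational(1, 2))), 2)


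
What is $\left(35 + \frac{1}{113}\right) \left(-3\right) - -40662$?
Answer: $\frac{4582938}{113} \approx 40557.0$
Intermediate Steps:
$\left(35 + \frac{1}{113}\right) \left(-3\right) - -40662 = \left(35 + \frac{1}{113}\right) \left(-3\right) + 40662 = \frac{3956}{113} \left(-3\right) + 40662 = - \frac{11868}{113} + 40662 = \frac{4582938}{113}$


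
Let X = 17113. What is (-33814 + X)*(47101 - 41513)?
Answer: -93325188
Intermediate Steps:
(-33814 + X)*(47101 - 41513) = (-33814 + 17113)*(47101 - 41513) = -16701*5588 = -93325188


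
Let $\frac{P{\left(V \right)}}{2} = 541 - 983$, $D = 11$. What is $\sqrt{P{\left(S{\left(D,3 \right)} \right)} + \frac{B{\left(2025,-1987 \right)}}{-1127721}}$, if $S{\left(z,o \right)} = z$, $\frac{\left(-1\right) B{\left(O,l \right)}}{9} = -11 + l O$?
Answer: $\frac{i \sqrt{129452163421322}}{375907} \approx 30.267 i$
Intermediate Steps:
$B{\left(O,l \right)} = 99 - 9 O l$ ($B{\left(O,l \right)} = - 9 \left(-11 + l O\right) = - 9 \left(-11 + O l\right) = 99 - 9 O l$)
$P{\left(V \right)} = -884$ ($P{\left(V \right)} = 2 \left(541 - 983\right) = 2 \left(-442\right) = -884$)
$\sqrt{P{\left(S{\left(D,3 \right)} \right)} + \frac{B{\left(2025,-1987 \right)}}{-1127721}} = \sqrt{-884 + \frac{99 - 18225 \left(-1987\right)}{-1127721}} = \sqrt{-884 + \left(99 + 36213075\right) \left(- \frac{1}{1127721}\right)} = \sqrt{-884 + 36213174 \left(- \frac{1}{1127721}\right)} = \sqrt{-884 - \frac{12071058}{375907}} = \sqrt{- \frac{344372846}{375907}} = \frac{i \sqrt{129452163421322}}{375907}$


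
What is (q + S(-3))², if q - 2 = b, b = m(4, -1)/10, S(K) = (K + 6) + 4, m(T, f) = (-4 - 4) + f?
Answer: 6561/100 ≈ 65.610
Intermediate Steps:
m(T, f) = -8 + f
S(K) = 10 + K (S(K) = (6 + K) + 4 = 10 + K)
b = -9/10 (b = (-8 - 1)/10 = -9*⅒ = -9/10 ≈ -0.90000)
q = 11/10 (q = 2 - 9/10 = 11/10 ≈ 1.1000)
(q + S(-3))² = (11/10 + (10 - 3))² = (11/10 + 7)² = (81/10)² = 6561/100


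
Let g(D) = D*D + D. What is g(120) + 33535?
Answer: 48055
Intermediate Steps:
g(D) = D + D**2 (g(D) = D**2 + D = D + D**2)
g(120) + 33535 = 120*(1 + 120) + 33535 = 120*121 + 33535 = 14520 + 33535 = 48055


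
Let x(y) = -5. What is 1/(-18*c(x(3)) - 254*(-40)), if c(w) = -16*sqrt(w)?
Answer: 127/1295504 - 9*I*sqrt(5)/3238760 ≈ 9.8031e-5 - 6.2137e-6*I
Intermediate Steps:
1/(-18*c(x(3)) - 254*(-40)) = 1/(-(-288)*sqrt(-5) - 254*(-40)) = 1/(-(-288)*I*sqrt(5) + 10160) = 1/(288*I*sqrt(5) + 10160) = 1/(10160 + 288*I*sqrt(5))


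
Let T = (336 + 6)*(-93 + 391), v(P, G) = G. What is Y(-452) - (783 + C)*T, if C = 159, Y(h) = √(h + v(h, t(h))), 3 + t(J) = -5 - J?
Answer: -96004872 + 2*I*√2 ≈ -9.6005e+7 + 2.8284*I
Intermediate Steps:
t(J) = -8 - J (t(J) = -3 + (-5 - J) = -8 - J)
Y(h) = 2*I*√2 (Y(h) = √(h + (-8 - h)) = √(-8) = 2*I*√2)
T = 101916 (T = 342*298 = 101916)
Y(-452) - (783 + C)*T = 2*I*√2 - (783 + 159)*101916 = 2*I*√2 - 942*101916 = 2*I*√2 - 1*96004872 = 2*I*√2 - 96004872 = -96004872 + 2*I*√2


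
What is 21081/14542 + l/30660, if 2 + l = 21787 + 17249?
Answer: 151746986/55732215 ≈ 2.7228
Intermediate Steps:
l = 39034 (l = -2 + (21787 + 17249) = -2 + 39036 = 39034)
21081/14542 + l/30660 = 21081/14542 + 39034/30660 = 21081*(1/14542) + 39034*(1/30660) = 21081/14542 + 19517/15330 = 151746986/55732215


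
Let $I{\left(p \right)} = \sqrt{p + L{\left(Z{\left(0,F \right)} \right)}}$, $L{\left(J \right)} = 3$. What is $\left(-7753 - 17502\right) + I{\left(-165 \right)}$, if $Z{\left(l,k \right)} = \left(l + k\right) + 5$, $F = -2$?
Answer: $-25255 + 9 i \sqrt{2} \approx -25255.0 + 12.728 i$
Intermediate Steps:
$Z{\left(l,k \right)} = 5 + k + l$ ($Z{\left(l,k \right)} = \left(k + l\right) + 5 = 5 + k + l$)
$I{\left(p \right)} = \sqrt{3 + p}$ ($I{\left(p \right)} = \sqrt{p + 3} = \sqrt{3 + p}$)
$\left(-7753 - 17502\right) + I{\left(-165 \right)} = \left(-7753 - 17502\right) + \sqrt{3 - 165} = -25255 + \sqrt{-162} = -25255 + 9 i \sqrt{2}$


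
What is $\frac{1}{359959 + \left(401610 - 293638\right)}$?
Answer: $\frac{1}{467931} \approx 2.1371 \cdot 10^{-6}$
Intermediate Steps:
$\frac{1}{359959 + \left(401610 - 293638\right)} = \frac{1}{359959 + 107972} = \frac{1}{467931}$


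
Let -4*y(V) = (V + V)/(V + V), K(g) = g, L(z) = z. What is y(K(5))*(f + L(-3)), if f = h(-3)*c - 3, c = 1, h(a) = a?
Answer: 9/4 ≈ 2.2500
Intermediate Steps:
y(V) = -¼ (y(V) = -(V + V)/(4*(V + V)) = -2*V/(4*(2*V)) = -2*V*1/(2*V)/4 = -¼*1 = -¼)
f = -6 (f = -3*1 - 3 = -3 - 3 = -6)
y(K(5))*(f + L(-3)) = -(-6 - 3)/4 = -¼*(-9) = 9/4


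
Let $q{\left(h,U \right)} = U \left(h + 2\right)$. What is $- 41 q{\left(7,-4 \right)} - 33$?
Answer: $1443$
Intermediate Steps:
$q{\left(h,U \right)} = U \left(2 + h\right)$
$- 41 q{\left(7,-4 \right)} - 33 = - 41 \left(- 4 \left(2 + 7\right)\right) - 33 = - 41 \left(\left(-4\right) 9\right) - 33 = \left(-41\right) \left(-36\right) - 33 = 1476 - 33 = 1443$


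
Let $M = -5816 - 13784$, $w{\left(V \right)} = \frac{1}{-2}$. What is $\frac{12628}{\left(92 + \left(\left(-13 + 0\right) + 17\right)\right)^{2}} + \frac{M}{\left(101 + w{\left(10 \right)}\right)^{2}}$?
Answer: $- \frac{655403}{1149184} \approx -0.57032$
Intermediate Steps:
$w{\left(V \right)} = - \frac{1}{2}$
$M = -19600$
$\frac{12628}{\left(92 + \left(\left(-13 + 0\right) + 17\right)\right)^{2}} + \frac{M}{\left(101 + w{\left(10 \right)}\right)^{2}} = \frac{12628}{\left(92 + \left(\left(-13 + 0\right) + 17\right)\right)^{2}} - \frac{19600}{\left(101 - \frac{1}{2}\right)^{2}} = \frac{12628}{\left(92 + \left(-13 + 17\right)\right)^{2}} - \frac{19600}{\left(\frac{201}{2}\right)^{2}} = \frac{12628}{\left(92 + 4\right)^{2}} - \frac{19600}{\frac{40401}{4}} = \frac{12628}{96^{2}} - \frac{78400}{40401} = \frac{12628}{9216} - \frac{78400}{40401} = 12628 \cdot \frac{1}{9216} - \frac{78400}{40401} = \frac{3157}{2304} - \frac{78400}{40401} = - \frac{655403}{1149184}$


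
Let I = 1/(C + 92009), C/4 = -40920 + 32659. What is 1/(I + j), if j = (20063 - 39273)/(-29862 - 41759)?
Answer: 248419545/66634663 ≈ 3.7281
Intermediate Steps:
C = -33044 (C = 4*(-40920 + 32659) = 4*(-8261) = -33044)
I = 1/58965 (I = 1/(-33044 + 92009) = 1/58965 ≈ 1.6959e-5)
j = 1130/4213 (j = -19210/(-71621) = -19210*(-1/71621) = 1130/4213 ≈ 0.26822)
1/(I + j) = 1/(1/58965 + 1130/4213) = 1/(66634663/248419545) = 248419545/66634663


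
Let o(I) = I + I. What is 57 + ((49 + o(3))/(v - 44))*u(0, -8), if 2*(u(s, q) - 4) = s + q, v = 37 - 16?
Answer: 57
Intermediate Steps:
o(I) = 2*I
v = 21
u(s, q) = 4 + q/2 + s/2 (u(s, q) = 4 + (s + q)/2 = 4 + (q + s)/2 = 4 + (q/2 + s/2) = 4 + q/2 + s/2)
57 + ((49 + o(3))/(v - 44))*u(0, -8) = 57 + ((49 + 2*3)/(21 - 44))*(4 + (½)*(-8) + (½)*0) = 57 + ((49 + 6)/(-23))*(4 - 4 + 0) = 57 + (55*(-1/23))*0 = 57 - 55/23*0 = 57 + 0 = 57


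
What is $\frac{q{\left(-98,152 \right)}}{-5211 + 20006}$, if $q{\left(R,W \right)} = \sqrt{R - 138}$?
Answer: $\frac{2 i \sqrt{59}}{14795} \approx 0.0010383 i$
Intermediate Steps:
$q{\left(R,W \right)} = \sqrt{-138 + R}$
$\frac{q{\left(-98,152 \right)}}{-5211 + 20006} = \frac{\sqrt{-138 - 98}}{-5211 + 20006} = \frac{\sqrt{-236}}{14795} = 2 i \sqrt{59} \cdot \frac{1}{14795} = \frac{2 i \sqrt{59}}{14795}$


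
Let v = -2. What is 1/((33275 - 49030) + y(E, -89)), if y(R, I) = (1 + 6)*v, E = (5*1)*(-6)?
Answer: -1/15769 ≈ -6.3416e-5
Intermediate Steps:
E = -30 (E = 5*(-6) = -30)
y(R, I) = -14 (y(R, I) = (1 + 6)*(-2) = 7*(-2) = -14)
1/((33275 - 49030) + y(E, -89)) = 1/((33275 - 49030) - 14) = 1/(-15755 - 14) = 1/(-15769) = -1/15769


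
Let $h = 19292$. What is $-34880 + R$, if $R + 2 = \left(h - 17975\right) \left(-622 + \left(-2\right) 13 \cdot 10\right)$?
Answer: $-1196476$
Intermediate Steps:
$R = -1161596$ ($R = -2 + \left(19292 - 17975\right) \left(-622 + \left(-2\right) 13 \cdot 10\right) = -2 + 1317 \left(-622 - 260\right) = -2 + 1317 \left(-882\right) = -2 - 1161594 = -1161596$)
$-34880 + R = -34880 - 1161596 = -1196476$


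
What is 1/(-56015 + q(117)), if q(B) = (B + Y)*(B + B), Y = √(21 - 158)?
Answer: -28637/827579341 - 234*I*√137/827579341 ≈ -3.4603e-5 - 3.3095e-6*I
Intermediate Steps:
Y = I*√137 (Y = √(-137) = I*√137 ≈ 11.705*I)
q(B) = 2*B*(B + I*√137) (q(B) = (B + I*√137)*(B + B) = (B + I*√137)*(2*B) = 2*B*(B + I*√137))
1/(-56015 + q(117)) = 1/(-56015 + 2*117*(117 + I*√137)) = 1/(-56015 + (27378 + 234*I*√137)) = 1/(-28637 + 234*I*√137)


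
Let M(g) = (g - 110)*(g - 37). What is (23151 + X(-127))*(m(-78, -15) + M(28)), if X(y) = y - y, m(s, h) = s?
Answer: 15279660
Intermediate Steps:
M(g) = (-110 + g)*(-37 + g)
X(y) = 0
(23151 + X(-127))*(m(-78, -15) + M(28)) = (23151 + 0)*(-78 + (4070 + 28² - 147*28)) = 23151*(-78 + (4070 + 784 - 4116)) = 23151*(-78 + 738) = 23151*660 = 15279660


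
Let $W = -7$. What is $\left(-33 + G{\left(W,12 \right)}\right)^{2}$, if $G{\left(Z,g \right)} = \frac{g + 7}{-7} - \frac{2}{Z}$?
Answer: $\frac{61504}{49} \approx 1255.2$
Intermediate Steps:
$G{\left(Z,g \right)} = -1 - \frac{2}{Z} - \frac{g}{7}$ ($G{\left(Z,g \right)} = \left(7 + g\right) \left(- \frac{1}{7}\right) - \frac{2}{Z} = \left(-1 - \frac{g}{7}\right) - \frac{2}{Z} = -1 - \frac{2}{Z} - \frac{g}{7}$)
$\left(-33 + G{\left(W,12 \right)}\right)^{2} = \left(-33 - \left(\frac{19}{7} - \frac{2}{7}\right)\right)^{2} = \left(-33 - \frac{17}{7}\right)^{2} = \left(- \frac{248}{7}\right)^{2} = \frac{61504}{49}$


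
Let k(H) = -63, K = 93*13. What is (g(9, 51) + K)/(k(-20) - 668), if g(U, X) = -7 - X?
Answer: -1151/731 ≈ -1.5746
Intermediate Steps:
K = 1209
(g(9, 51) + K)/(k(-20) - 668) = ((-7 - 1*51) + 1209)/(-63 - 668) = ((-7 - 51) + 1209)/(-731) = (-58 + 1209)*(-1/731) = 1151*(-1/731) = -1151/731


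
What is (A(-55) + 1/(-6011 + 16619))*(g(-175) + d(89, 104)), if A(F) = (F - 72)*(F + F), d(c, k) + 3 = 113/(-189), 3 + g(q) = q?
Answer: -2543153132521/1002456 ≈ -2.5369e+6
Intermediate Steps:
g(q) = -3 + q
d(c, k) = -680/189 (d(c, k) = -3 + 113/(-189) = -3 + 113*(-1/189) = -3 - 113/189 = -680/189)
A(F) = 2*F*(-72 + F) (A(F) = (-72 + F)*(2*F) = 2*F*(-72 + F))
(A(-55) + 1/(-6011 + 16619))*(g(-175) + d(89, 104)) = (2*(-55)*(-72 - 55) + 1/(-6011 + 16619))*((-3 - 175) - 680/189) = (2*(-55)*(-127) + 1/10608)*(-178 - 680/189) = (13970 + 1/10608)*(-34322/189) = (148193761/10608)*(-34322/189) = -2543153132521/1002456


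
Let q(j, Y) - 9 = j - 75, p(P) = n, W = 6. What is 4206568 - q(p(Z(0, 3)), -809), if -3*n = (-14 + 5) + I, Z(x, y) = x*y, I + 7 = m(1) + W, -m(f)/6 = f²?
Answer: 12619886/3 ≈ 4.2066e+6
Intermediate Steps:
m(f) = -6*f²
I = -7 (I = -7 + (-6*1² + 6) = -7 + (-6*1 + 6) = -7 + (-6 + 6) = -7 + 0 = -7)
n = 16/3 (n = -((-14 + 5) - 7)/3 = -(-9 - 7)/3 = -⅓*(-16) = 16/3 ≈ 5.3333)
p(P) = 16/3
q(j, Y) = -66 + j (q(j, Y) = 9 + (j - 75) = 9 + (-75 + j) = -66 + j)
4206568 - q(p(Z(0, 3)), -809) = 4206568 - (-66 + 16/3) = 4206568 - 1*(-182/3) = 4206568 + 182/3 = 12619886/3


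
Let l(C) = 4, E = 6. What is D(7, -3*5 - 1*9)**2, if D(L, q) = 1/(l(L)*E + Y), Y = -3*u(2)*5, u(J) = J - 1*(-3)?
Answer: 1/2601 ≈ 0.00038447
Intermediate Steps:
u(J) = 3 + J (u(J) = J + 3 = 3 + J)
Y = -75 (Y = -3*(3 + 2)*5 = -3*5*5 = -15*5 = -75)
D(L, q) = -1/51 (D(L, q) = 1/(4*6 - 75) = 1/(24 - 75) = 1/(-51) = -1/51)
D(7, -3*5 - 1*9)**2 = (-1/51)**2 = 1/2601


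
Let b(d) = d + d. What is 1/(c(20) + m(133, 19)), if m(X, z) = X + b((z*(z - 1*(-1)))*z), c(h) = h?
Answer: 1/14593 ≈ 6.8526e-5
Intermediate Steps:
b(d) = 2*d
m(X, z) = X + 2*z²*(1 + z) (m(X, z) = X + 2*((z*(z - 1*(-1)))*z) = X + 2*((z*(z + 1))*z) = X + 2*((z*(1 + z))*z) = X + 2*(z²*(1 + z)) = X + 2*z²*(1 + z))
1/(c(20) + m(133, 19)) = 1/(20 + (133 + 2*19²*(1 + 19))) = 1/(20 + (133 + 2*361*20)) = 1/(20 + (133 + 14440)) = 1/(20 + 14573) = 1/14593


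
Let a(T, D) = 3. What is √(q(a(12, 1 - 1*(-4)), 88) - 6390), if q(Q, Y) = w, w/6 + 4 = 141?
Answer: 8*I*√87 ≈ 74.619*I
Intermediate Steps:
w = 822 (w = -24 + 6*141 = -24 + 846 = 822)
q(Q, Y) = 822
√(q(a(12, 1 - 1*(-4)), 88) - 6390) = √(822 - 6390) = √(-5568) = 8*I*√87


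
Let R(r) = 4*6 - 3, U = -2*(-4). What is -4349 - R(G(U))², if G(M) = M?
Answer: -4790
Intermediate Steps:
U = 8
R(r) = 21 (R(r) = 24 - 3 = 21)
-4349 - R(G(U))² = -4349 - 1*21² = -4349 - 1*441 = -4349 - 441 = -4790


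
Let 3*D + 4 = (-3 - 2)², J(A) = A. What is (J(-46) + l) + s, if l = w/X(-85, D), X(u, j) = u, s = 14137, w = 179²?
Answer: 1165694/85 ≈ 13714.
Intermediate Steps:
w = 32041
D = 7 (D = -4/3 + (-3 - 2)²/3 = -4/3 + (⅓)*(-5)² = -4/3 + (⅓)*25 = -4/3 + 25/3 = 7)
l = -32041/85 (l = 32041/(-85) = 32041*(-1/85) = -32041/85 ≈ -376.95)
(J(-46) + l) + s = (-46 - 32041/85) + 14137 = -35951/85 + 14137 = 1165694/85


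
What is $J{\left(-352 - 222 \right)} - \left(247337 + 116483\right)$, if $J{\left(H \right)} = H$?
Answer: $-364394$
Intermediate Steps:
$J{\left(-352 - 222 \right)} - \left(247337 + 116483\right) = \left(-352 - 222\right) - \left(247337 + 116483\right) = \left(-352 - 222\right) - 363820 = -574 - 363820 = -364394$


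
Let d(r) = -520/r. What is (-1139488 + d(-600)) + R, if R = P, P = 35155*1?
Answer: -16564982/15 ≈ -1.1043e+6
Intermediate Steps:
P = 35155
R = 35155
(-1139488 + d(-600)) + R = (-1139488 - 520/(-600)) + 35155 = (-1139488 - 520*(-1/600)) + 35155 = (-1139488 + 13/15) + 35155 = -17092307/15 + 35155 = -16564982/15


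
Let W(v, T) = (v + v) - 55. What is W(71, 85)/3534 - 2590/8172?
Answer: -351754/1203327 ≈ -0.29232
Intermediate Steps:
W(v, T) = -55 + 2*v (W(v, T) = 2*v - 55 = -55 + 2*v)
W(71, 85)/3534 - 2590/8172 = (-55 + 2*71)/3534 - 2590/8172 = (-55 + 142)*(1/3534) - 2590*1/8172 = 87*(1/3534) - 1295/4086 = 29/1178 - 1295/4086 = -351754/1203327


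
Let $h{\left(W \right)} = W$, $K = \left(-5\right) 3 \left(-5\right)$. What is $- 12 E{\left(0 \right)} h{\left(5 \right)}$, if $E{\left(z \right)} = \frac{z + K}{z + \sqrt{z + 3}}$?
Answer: $- 1500 \sqrt{3} \approx -2598.1$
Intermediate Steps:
$K = 75$ ($K = \left(-15\right) \left(-5\right) = 75$)
$E{\left(z \right)} = \frac{75 + z}{z + \sqrt{3 + z}}$ ($E{\left(z \right)} = \frac{z + 75}{z + \sqrt{z + 3}} = \frac{75 + z}{z + \sqrt{3 + z}}$)
$- 12 E{\left(0 \right)} h{\left(5 \right)} = - 12 \frac{75 + 0}{0 + \sqrt{3 + 0}} \cdot 5 = - 12 \frac{1}{0 + \sqrt{3}} \cdot 75 \cdot 5 = - 12 \frac{1}{\sqrt{3}} \cdot 75 \cdot 5 = - 12 \frac{\sqrt{3}}{3} \cdot 75 \cdot 5 = - 12 \cdot 25 \sqrt{3} \cdot 5 = - 300 \sqrt{3} \cdot 5 = - 1500 \sqrt{3}$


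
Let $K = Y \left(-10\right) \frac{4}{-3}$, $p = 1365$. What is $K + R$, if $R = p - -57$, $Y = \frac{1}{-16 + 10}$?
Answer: $\frac{12778}{9} \approx 1419.8$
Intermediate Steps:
$Y = - \frac{1}{6}$ ($Y = \frac{1}{-6} = - \frac{1}{6} \approx -0.16667$)
$K = - \frac{20}{9}$ ($K = \left(- \frac{1}{6}\right) \left(-10\right) \frac{4}{-3} = \frac{5 \cdot 4 \left(- \frac{1}{3}\right)}{3} = \frac{5}{3} \left(- \frac{4}{3}\right) = - \frac{20}{9} \approx -2.2222$)
$R = 1422$ ($R = 1365 - -57 = 1365 + 57 = 1422$)
$K + R = - \frac{20}{9} + 1422 = \frac{12778}{9}$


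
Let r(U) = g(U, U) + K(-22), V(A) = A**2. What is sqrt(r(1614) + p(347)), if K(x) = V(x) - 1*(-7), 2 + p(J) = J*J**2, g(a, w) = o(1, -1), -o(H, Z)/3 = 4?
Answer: 40*sqrt(26114) ≈ 6463.9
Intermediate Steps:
o(H, Z) = -12 (o(H, Z) = -3*4 = -12)
g(a, w) = -12
p(J) = -2 + J**3 (p(J) = -2 + J*J**2 = -2 + J**3)
K(x) = 7 + x**2 (K(x) = x**2 - 1*(-7) = x**2 + 7 = 7 + x**2)
r(U) = 479 (r(U) = -12 + (7 + (-22)**2) = -12 + (7 + 484) = -12 + 491 = 479)
sqrt(r(1614) + p(347)) = sqrt(479 + (-2 + 347**3)) = sqrt(479 + (-2 + 41781923)) = sqrt(479 + 41781921) = sqrt(41782400) = 40*sqrt(26114)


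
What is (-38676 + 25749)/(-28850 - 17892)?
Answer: 12927/46742 ≈ 0.27656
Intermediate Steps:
(-38676 + 25749)/(-28850 - 17892) = -12927/(-46742) = -12927*(-1/46742) = 12927/46742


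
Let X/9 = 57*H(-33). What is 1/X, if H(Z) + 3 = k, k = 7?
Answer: 1/2052 ≈ 0.00048733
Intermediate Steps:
H(Z) = 4 (H(Z) = -3 + 7 = 4)
X = 2052 (X = 9*(57*4) = 9*228 = 2052)
1/X = 1/2052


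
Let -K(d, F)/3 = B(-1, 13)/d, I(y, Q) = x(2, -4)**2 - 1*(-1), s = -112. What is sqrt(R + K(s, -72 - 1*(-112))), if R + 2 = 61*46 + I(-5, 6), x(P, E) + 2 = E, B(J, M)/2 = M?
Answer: 103*sqrt(210)/28 ≈ 53.308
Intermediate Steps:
B(J, M) = 2*M
x(P, E) = -2 + E
I(y, Q) = 37 (I(y, Q) = (-2 - 4)**2 - 1*(-1) = (-6)**2 + 1 = 36 + 1 = 37)
K(d, F) = -78/d (K(d, F) = -3*2*13/d = -78/d)
R = 2841 (R = -2 + (61*46 + 37) = -2 + (2806 + 37) = -2 + 2843 = 2841)
sqrt(R + K(s, -72 - 1*(-112))) = sqrt(2841 - 78/(-112)) = sqrt(2841 - 78*(-1/112)) = sqrt(2841 + 39/56) = sqrt(159135/56) = 103*sqrt(210)/28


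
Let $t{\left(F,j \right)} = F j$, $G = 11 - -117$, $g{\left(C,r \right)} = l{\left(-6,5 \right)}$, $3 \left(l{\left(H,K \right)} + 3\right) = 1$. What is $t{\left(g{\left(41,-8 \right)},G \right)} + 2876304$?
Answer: $\frac{8627888}{3} \approx 2.876 \cdot 10^{6}$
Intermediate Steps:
$l{\left(H,K \right)} = - \frac{8}{3}$ ($l{\left(H,K \right)} = -3 + \frac{1}{3} \cdot 1 = -3 + \frac{1}{3} = - \frac{8}{3}$)
$g{\left(C,r \right)} = - \frac{8}{3}$
$G = 128$ ($G = 11 + 117 = 128$)
$t{\left(g{\left(41,-8 \right)},G \right)} + 2876304 = \left(- \frac{8}{3}\right) 128 + 2876304 = - \frac{1024}{3} + 2876304 = \frac{8627888}{3}$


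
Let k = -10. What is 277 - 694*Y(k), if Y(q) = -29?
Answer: 20403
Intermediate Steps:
277 - 694*Y(k) = 277 - 694*(-29) = 277 + 20126 = 20403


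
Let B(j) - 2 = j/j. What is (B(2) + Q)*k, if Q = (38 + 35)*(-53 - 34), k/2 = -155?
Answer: 1967880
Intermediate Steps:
k = -310 (k = 2*(-155) = -310)
B(j) = 3 (B(j) = 2 + j/j = 2 + 1 = 3)
Q = -6351 (Q = 73*(-87) = -6351)
(B(2) + Q)*k = (3 - 6351)*(-310) = -6348*(-310) = 1967880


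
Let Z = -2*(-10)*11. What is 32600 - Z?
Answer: 32380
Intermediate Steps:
Z = 220 (Z = 20*11 = 220)
32600 - Z = 32600 - 1*220 = 32600 - 220 = 32380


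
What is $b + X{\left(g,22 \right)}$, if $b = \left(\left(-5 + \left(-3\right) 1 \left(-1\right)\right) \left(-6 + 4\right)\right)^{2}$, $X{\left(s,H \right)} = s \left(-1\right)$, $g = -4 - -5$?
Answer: $15$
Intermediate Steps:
$g = 1$ ($g = -4 + 5 = 1$)
$X{\left(s,H \right)} = - s$
$b = 16$ ($b = \left(\left(-5 - -3\right) \left(-2\right)\right)^{2} = \left(\left(-5 + 3\right) \left(-2\right)\right)^{2} = \left(\left(-2\right) \left(-2\right)\right)^{2} = 4^{2} = 16$)
$b + X{\left(g,22 \right)} = 16 - 1 = 15$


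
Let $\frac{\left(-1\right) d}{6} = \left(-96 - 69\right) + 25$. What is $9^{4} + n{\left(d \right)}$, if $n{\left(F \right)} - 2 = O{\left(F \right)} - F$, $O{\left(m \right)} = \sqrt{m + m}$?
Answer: $5723 + 4 \sqrt{105} \approx 5764.0$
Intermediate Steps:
$d = 840$ ($d = - 6 \left(\left(-96 - 69\right) + 25\right) = - 6 \left(-165 + 25\right) = \left(-6\right) \left(-140\right) = 840$)
$O{\left(m \right)} = \sqrt{2} \sqrt{m}$ ($O{\left(m \right)} = \sqrt{2 m} = \sqrt{2} \sqrt{m}$)
$n{\left(F \right)} = 2 - F + \sqrt{2} \sqrt{F}$ ($n{\left(F \right)} = 2 + \left(\sqrt{2} \sqrt{F} - F\right) = 2 + \left(- F + \sqrt{2} \sqrt{F}\right) = 2 - F + \sqrt{2} \sqrt{F}$)
$9^{4} + n{\left(d \right)} = 9^{4} + \left(2 - 840 + \sqrt{2} \sqrt{840}\right) = 6561 + \left(2 - 840 + \sqrt{2} \cdot 2 \sqrt{210}\right) = 6561 + \left(2 - 840 + 4 \sqrt{105}\right) = 6561 - \left(838 - 4 \sqrt{105}\right) = 5723 + 4 \sqrt{105}$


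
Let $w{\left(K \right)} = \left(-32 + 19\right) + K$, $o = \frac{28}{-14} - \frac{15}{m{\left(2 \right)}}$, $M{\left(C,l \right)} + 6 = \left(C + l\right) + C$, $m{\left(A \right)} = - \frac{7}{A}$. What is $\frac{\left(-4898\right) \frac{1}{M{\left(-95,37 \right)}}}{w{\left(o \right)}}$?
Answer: $- \frac{34286}{11925} \approx -2.8751$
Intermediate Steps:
$M{\left(C,l \right)} = -6 + l + 2 C$ ($M{\left(C,l \right)} = -6 + \left(\left(C + l\right) + C\right) = -6 + \left(l + 2 C\right) = -6 + l + 2 C$)
$o = \frac{16}{7}$ ($o = \frac{28}{-14} - \frac{15}{\left(-7\right) \frac{1}{2}} = 28 \left(- \frac{1}{14}\right) - \frac{15}{\left(-7\right) \frac{1}{2}} = -2 - \frac{15}{- \frac{7}{2}} = -2 - - \frac{30}{7} = -2 + \frac{30}{7} = \frac{16}{7} \approx 2.2857$)
$w{\left(K \right)} = -13 + K$
$\frac{\left(-4898\right) \frac{1}{M{\left(-95,37 \right)}}}{w{\left(o \right)}} = \frac{\left(-4898\right) \frac{1}{-6 + 37 + 2 \left(-95\right)}}{-13 + \frac{16}{7}} = \frac{\left(-4898\right) \frac{1}{-6 + 37 - 190}}{- \frac{75}{7}} = - \frac{4898}{-159} \left(- \frac{7}{75}\right) = \left(-4898\right) \left(- \frac{1}{159}\right) \left(- \frac{7}{75}\right) = \frac{4898}{159} \left(- \frac{7}{75}\right) = - \frac{34286}{11925}$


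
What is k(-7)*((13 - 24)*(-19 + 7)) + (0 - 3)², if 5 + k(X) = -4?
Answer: -1179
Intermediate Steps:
k(X) = -9 (k(X) = -5 - 4 = -9)
k(-7)*((13 - 24)*(-19 + 7)) + (0 - 3)² = -9*(13 - 24)*(-19 + 7) + (0 - 3)² = -(-99)*(-12) + (-3)² = -9*132 + 9 = -1188 + 9 = -1179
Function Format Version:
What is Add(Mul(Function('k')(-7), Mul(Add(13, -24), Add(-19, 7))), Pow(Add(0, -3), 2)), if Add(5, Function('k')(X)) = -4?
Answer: -1179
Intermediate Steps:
Function('k')(X) = -9 (Function('k')(X) = Add(-5, -4) = -9)
Add(Mul(Function('k')(-7), Mul(Add(13, -24), Add(-19, 7))), Pow(Add(0, -3), 2)) = Add(Mul(-9, Mul(Add(13, -24), Add(-19, 7))), Pow(Add(0, -3), 2)) = Add(Mul(-9, Mul(-11, -12)), Pow(-3, 2)) = Add(Mul(-9, 132), 9) = Add(-1188, 9) = -1179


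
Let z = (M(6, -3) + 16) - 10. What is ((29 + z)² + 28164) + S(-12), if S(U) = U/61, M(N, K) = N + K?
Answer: 1806076/61 ≈ 29608.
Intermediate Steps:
M(N, K) = K + N
z = 9 (z = ((-3 + 6) + 16) - 10 = (3 + 16) - 10 = 19 - 10 = 9)
S(U) = U/61 (S(U) = U*(1/61) = U/61)
((29 + z)² + 28164) + S(-12) = ((29 + 9)² + 28164) + (1/61)*(-12) = (38² + 28164) - 12/61 = (1444 + 28164) - 12/61 = 29608 - 12/61 = 1806076/61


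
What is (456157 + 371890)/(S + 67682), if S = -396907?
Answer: -828047/329225 ≈ -2.5151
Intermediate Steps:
(456157 + 371890)/(S + 67682) = (456157 + 371890)/(-396907 + 67682) = 828047/(-329225) = 828047*(-1/329225) = -828047/329225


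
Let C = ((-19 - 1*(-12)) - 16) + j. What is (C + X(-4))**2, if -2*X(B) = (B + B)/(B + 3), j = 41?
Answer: 196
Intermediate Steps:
X(B) = -B/(3 + B) (X(B) = -(B + B)/(2*(B + 3)) = -2*B/(2*(3 + B)) = -B/(3 + B))
C = 18 (C = ((-19 - 1*(-12)) - 16) + 41 = ((-19 + 12) - 16) + 41 = (-7 - 16) + 41 = -23 + 41 = 18)
(C + X(-4))**2 = (18 - 1*(-4)/(3 - 4))**2 = (18 - 1*(-4)/(-1))**2 = (18 - 1*(-4)*(-1))**2 = (18 - 4)**2 = 14**2 = 196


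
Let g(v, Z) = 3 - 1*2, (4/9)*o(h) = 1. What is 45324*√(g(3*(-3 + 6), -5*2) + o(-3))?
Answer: 22662*√13 ≈ 81709.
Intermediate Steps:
o(h) = 9/4 (o(h) = (9/4)*1 = 9/4)
g(v, Z) = 1 (g(v, Z) = 3 - 2 = 1)
45324*√(g(3*(-3 + 6), -5*2) + o(-3)) = 45324*√(1 + 9/4) = 45324*√(13/4) = 45324*(√13/2) = 22662*√13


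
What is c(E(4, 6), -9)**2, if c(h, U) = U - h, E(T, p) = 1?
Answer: 100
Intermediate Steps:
c(E(4, 6), -9)**2 = (-9 - 1*1)**2 = (-9 - 1)**2 = (-10)**2 = 100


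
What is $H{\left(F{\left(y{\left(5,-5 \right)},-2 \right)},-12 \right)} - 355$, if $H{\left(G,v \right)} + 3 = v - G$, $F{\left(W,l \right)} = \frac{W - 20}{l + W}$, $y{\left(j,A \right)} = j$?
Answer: $-365$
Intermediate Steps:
$F{\left(W,l \right)} = \frac{-20 + W}{W + l}$ ($F{\left(W,l \right)} = \frac{W - 20}{W + l} = \frac{-20 + W}{W + l}$)
$H{\left(G,v \right)} = -3 + v - G$ ($H{\left(G,v \right)} = -3 - \left(G - v\right) = -3 + v - G$)
$H{\left(F{\left(y{\left(5,-5 \right)},-2 \right)},-12 \right)} - 355 = \left(-3 - 12 - \frac{-20 + 5}{5 - 2}\right) - 355 = \left(-3 - 12 - \frac{1}{3} \left(-15\right)\right) - 355 = \left(-3 - 12 - -5\right) - 355 = \left(-3 - 12 + 5\right) - 355 = -10 - 355 = -365$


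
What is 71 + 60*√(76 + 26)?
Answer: 71 + 60*√102 ≈ 676.97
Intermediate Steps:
71 + 60*√(76 + 26) = 71 + 60*√102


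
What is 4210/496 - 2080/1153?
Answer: 1911225/285944 ≈ 6.6839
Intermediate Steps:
4210/496 - 2080/1153 = 4210*(1/496) - 2080*1/1153 = 2105/248 - 2080/1153 = 1911225/285944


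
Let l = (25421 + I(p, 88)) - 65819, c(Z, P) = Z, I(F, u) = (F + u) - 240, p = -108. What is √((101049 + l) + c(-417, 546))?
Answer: √59974 ≈ 244.90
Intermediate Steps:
I(F, u) = -240 + F + u
l = -40658 (l = (25421 + (-240 - 108 + 88)) - 65819 = (25421 - 260) - 65819 = 25161 - 65819 = -40658)
√((101049 + l) + c(-417, 546)) = √((101049 - 40658) - 417) = √(60391 - 417) = √59974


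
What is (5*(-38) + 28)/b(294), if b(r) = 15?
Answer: -54/5 ≈ -10.800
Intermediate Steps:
(5*(-38) + 28)/b(294) = (5*(-38) + 28)/15 = (-190 + 28)*(1/15) = -162*1/15 = -54/5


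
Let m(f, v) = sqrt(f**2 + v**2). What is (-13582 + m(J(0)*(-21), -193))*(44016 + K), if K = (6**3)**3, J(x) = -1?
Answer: -137473092384 + 10121712*sqrt(37690) ≈ -1.3551e+11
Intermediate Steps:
K = 10077696 (K = 216**3 = 10077696)
(-13582 + m(J(0)*(-21), -193))*(44016 + K) = (-13582 + sqrt((-1*(-21))**2 + (-193)**2))*(44016 + 10077696) = (-13582 + sqrt(21**2 + 37249))*10121712 = (-13582 + sqrt(441 + 37249))*10121712 = (-13582 + sqrt(37690))*10121712 = -137473092384 + 10121712*sqrt(37690)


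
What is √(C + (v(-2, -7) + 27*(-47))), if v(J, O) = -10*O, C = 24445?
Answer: √23246 ≈ 152.47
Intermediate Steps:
√(C + (v(-2, -7) + 27*(-47))) = √(24445 + (-10*(-7) + 27*(-47))) = √(24445 + (70 - 1269)) = √(24445 - 1199) = √23246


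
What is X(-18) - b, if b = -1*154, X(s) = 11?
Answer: 165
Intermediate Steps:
b = -154
X(-18) - b = 11 - 1*(-154) = 11 + 154 = 165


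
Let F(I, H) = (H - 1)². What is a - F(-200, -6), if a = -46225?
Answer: -46274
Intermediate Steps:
F(I, H) = (-1 + H)²
a - F(-200, -6) = -46225 - (-1 - 6)² = -46225 - 1*(-7)² = -46225 - 1*49 = -46225 - 49 = -46274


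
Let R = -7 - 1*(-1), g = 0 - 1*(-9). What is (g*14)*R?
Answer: -756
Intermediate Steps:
g = 9 (g = 0 + 9 = 9)
R = -6 (R = -7 + 1 = -6)
(g*14)*R = (9*14)*(-6) = 126*(-6) = -756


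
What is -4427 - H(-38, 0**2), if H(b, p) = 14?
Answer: -4441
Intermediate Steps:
-4427 - H(-38, 0**2) = -4427 - 1*14 = -4427 - 14 = -4441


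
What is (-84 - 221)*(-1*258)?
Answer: 78690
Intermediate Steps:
(-84 - 221)*(-1*258) = -305*(-258) = 78690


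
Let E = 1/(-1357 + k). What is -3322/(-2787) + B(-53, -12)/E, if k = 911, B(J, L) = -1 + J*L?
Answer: -789302948/2787 ≈ -2.8321e+5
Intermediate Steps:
E = -1/446 (E = 1/(-1357 + 911) = 1/(-446) = -1/446 ≈ -0.0022422)
-3322/(-2787) + B(-53, -12)/E = -3322/(-2787) + (-1 - 53*(-12))/(-1/446) = -3322*(-1/2787) + (-1 + 636)*(-446) = 3322/2787 + 635*(-446) = 3322/2787 - 283210 = -789302948/2787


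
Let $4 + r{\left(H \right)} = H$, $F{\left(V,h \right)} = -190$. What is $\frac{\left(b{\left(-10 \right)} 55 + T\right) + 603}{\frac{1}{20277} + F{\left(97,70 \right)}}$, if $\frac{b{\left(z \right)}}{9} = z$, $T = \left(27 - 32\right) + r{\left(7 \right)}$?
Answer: $\frac{88184673}{3852629} \approx 22.889$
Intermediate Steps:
$r{\left(H \right)} = -4 + H$
$T = -2$ ($T = \left(27 - 32\right) + \left(-4 + 7\right) = -5 + 3 = -2$)
$b{\left(z \right)} = 9 z$
$\frac{\left(b{\left(-10 \right)} 55 + T\right) + 603}{\frac{1}{20277} + F{\left(97,70 \right)}} = \frac{\left(9 \left(-10\right) 55 - 2\right) + 603}{\frac{1}{20277} - 190} = \frac{\left(\left(-90\right) 55 - 2\right) + 603}{\frac{1}{20277} - 190} = \frac{\left(-4950 - 2\right) + 603}{- \frac{3852629}{20277}} = \left(-4952 + 603\right) \left(- \frac{20277}{3852629}\right) = \left(-4349\right) \left(- \frac{20277}{3852629}\right) = \frac{88184673}{3852629}$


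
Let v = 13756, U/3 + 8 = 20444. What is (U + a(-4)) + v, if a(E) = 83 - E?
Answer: 75151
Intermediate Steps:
U = 61308 (U = -24 + 3*20444 = -24 + 61332 = 61308)
(U + a(-4)) + v = (61308 + (83 - 1*(-4))) + 13756 = (61308 + (83 + 4)) + 13756 = (61308 + 87) + 13756 = 61395 + 13756 = 75151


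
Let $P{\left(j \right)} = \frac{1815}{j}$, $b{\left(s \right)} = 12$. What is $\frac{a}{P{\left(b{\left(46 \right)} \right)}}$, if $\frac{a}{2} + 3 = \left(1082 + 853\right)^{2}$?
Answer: $\frac{29953776}{605} \approx 49510.0$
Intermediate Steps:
$a = 7488444$ ($a = -6 + 2 \left(1082 + 853\right)^{2} = -6 + 2 \cdot 1935^{2} = -6 + 2 \cdot 3744225 = -6 + 7488450 = 7488444$)
$\frac{a}{P{\left(b{\left(46 \right)} \right)}} = \frac{7488444}{1815 \cdot \frac{1}{12}} = \frac{7488444}{\frac{605}{4}} = 7488444 \cdot \frac{4}{605} = \frac{29953776}{605}$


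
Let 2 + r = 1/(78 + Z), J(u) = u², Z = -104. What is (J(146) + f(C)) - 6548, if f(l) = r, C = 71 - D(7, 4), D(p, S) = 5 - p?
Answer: 383915/26 ≈ 14766.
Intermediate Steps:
C = 73 (C = 71 - (5 - 1*7) = 71 - (5 - 7) = 71 - 1*(-2) = 71 + 2 = 73)
r = -53/26 (r = -2 + 1/(78 - 104) = -2 + 1/(-26) = -2 - 1/26 = -53/26 ≈ -2.0385)
f(l) = -53/26
(J(146) + f(C)) - 6548 = (146² - 53/26) - 6548 = (21316 - 53/26) - 6548 = 554163/26 - 6548 = 383915/26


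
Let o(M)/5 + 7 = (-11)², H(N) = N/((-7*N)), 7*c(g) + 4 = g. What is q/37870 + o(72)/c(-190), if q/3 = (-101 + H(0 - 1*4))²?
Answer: -1778057013/89998055 ≈ -19.757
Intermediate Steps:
c(g) = -4/7 + g/7
H(N) = -⅐ (H(N) = N*(-1/(7*N)) = -⅐)
o(M) = 570 (o(M) = -35 + 5*(-11)² = -35 + 5*121 = -35 + 605 = 570)
q = 1503792/49 (q = 3*(-101 - ⅐)² = 3*(-708/7)² = 3*(501264/49) = 1503792/49 ≈ 30690.)
q/37870 + o(72)/c(-190) = (1503792/49)/37870 + 570/(-4/7 + (⅐)*(-190)) = (1503792/49)*(1/37870) + 570/(-4/7 - 190/7) = 751896/927815 + 570/(-194/7) = 751896/927815 + 570*(-7/194) = 751896/927815 - 1995/97 = -1778057013/89998055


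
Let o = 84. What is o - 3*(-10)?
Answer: 114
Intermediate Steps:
o - 3*(-10) = 84 - 3*(-10) = 84 + 30 = 114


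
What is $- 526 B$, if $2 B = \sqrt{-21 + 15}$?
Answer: $- 263 i \sqrt{6} \approx - 644.22 i$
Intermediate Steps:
$B = \frac{i \sqrt{6}}{2}$ ($B = \frac{\sqrt{-21 + 15}}{2} = \frac{\sqrt{-6}}{2} = \frac{i \sqrt{6}}{2} \approx 1.2247 i$)
$- 526 B = - 526 \frac{i \sqrt{6}}{2} = - 263 i \sqrt{6}$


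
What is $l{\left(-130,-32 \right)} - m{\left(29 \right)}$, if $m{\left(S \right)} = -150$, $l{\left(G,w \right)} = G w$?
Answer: $4310$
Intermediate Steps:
$l{\left(-130,-32 \right)} - m{\left(29 \right)} = \left(-130\right) \left(-32\right) - -150 = 4160 + 150 = 4310$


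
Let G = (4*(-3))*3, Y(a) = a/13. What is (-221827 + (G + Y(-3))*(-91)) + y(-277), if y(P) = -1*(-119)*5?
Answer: -217935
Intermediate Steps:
Y(a) = a/13 (Y(a) = a*(1/13) = a/13)
G = -36 (G = -12*3 = -36)
y(P) = 595 (y(P) = 119*5 = 595)
(-221827 + (G + Y(-3))*(-91)) + y(-277) = (-221827 + (-36 + (1/13)*(-3))*(-91)) + 595 = (-221827 + (-36 - 3/13)*(-91)) + 595 = (-221827 - 471/13*(-91)) + 595 = (-221827 + 3297) + 595 = -218530 + 595 = -217935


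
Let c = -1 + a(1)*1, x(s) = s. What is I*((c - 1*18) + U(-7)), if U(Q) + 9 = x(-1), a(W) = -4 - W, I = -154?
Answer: 5236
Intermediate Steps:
c = -6 (c = -1 + (-4 - 1*1)*1 = -1 + (-4 - 1)*1 = -1 - 5*1 = -1 - 5 = -6)
U(Q) = -10 (U(Q) = -9 - 1 = -10)
I*((c - 1*18) + U(-7)) = -154*((-6 - 1*18) - 10) = -154*((-6 - 18) - 10) = -154*(-24 - 10) = -154*(-34) = 5236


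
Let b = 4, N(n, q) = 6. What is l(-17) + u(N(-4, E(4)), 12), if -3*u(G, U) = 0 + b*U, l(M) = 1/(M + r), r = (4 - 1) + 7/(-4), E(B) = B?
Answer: -1012/63 ≈ -16.063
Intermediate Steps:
r = 5/4 (r = 3 + 7*(-¼) = 3 - 7/4 = 5/4 ≈ 1.2500)
l(M) = 1/(5/4 + M) (l(M) = 1/(M + 5/4) = 1/(5/4 + M))
u(G, U) = -4*U/3 (u(G, U) = -(0 + 4*U)/3 = -4*U/3)
l(-17) + u(N(-4, E(4)), 12) = 4/(5 + 4*(-17)) - 4/3*12 = 4/(5 - 68) - 16 = 4/(-63) - 16 = 4*(-1/63) - 16 = -4/63 - 16 = -1012/63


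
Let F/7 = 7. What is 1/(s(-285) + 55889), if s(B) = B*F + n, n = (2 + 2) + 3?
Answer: 1/41931 ≈ 2.3849e-5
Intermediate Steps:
F = 49 (F = 7*7 = 49)
n = 7 (n = 4 + 3 = 7)
s(B) = 7 + 49*B (s(B) = B*49 + 7 = 49*B + 7 = 7 + 49*B)
1/(s(-285) + 55889) = 1/((7 + 49*(-285)) + 55889) = 1/((7 - 13965) + 55889) = 1/(-13958 + 55889) = 1/41931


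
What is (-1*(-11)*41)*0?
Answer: 0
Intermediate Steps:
(-1*(-11)*41)*0 = (11*41)*0 = 451*0 = 0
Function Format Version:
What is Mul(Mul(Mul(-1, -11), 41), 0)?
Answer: 0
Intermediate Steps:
Mul(Mul(Mul(-1, -11), 41), 0) = Mul(Mul(11, 41), 0) = Mul(451, 0) = 0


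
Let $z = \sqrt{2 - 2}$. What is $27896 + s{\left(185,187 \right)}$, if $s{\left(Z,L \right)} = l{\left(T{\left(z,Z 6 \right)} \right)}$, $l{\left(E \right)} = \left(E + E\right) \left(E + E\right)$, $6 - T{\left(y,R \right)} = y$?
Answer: $28040$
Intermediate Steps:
$z = 0$ ($z = \sqrt{0} = 0$)
$T{\left(y,R \right)} = 6 - y$
$l{\left(E \right)} = 4 E^{2}$ ($l{\left(E \right)} = 2 E 2 E = 4 E^{2}$)
$s{\left(Z,L \right)} = 144$ ($s{\left(Z,L \right)} = 4 \left(6 - 0\right)^{2} = 4 \left(6 + 0\right)^{2} = 4 \cdot 6^{2} = 4 \cdot 36 = 144$)
$27896 + s{\left(185,187 \right)} = 27896 + 144 = 28040$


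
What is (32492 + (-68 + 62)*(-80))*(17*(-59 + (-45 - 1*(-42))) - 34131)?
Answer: -1160119820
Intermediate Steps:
(32492 + (-68 + 62)*(-80))*(17*(-59 + (-45 - 1*(-42))) - 34131) = (32492 - 6*(-80))*(17*(-59 + (-45 + 42)) - 34131) = (32492 + 480)*(17*(-59 - 3) - 34131) = 32972*(17*(-62) - 34131) = 32972*(-1054 - 34131) = 32972*(-35185) = -1160119820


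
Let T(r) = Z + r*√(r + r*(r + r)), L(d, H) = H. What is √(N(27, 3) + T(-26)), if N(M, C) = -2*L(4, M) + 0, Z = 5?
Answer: √(-49 - 26*√1326) ≈ 31.556*I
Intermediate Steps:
T(r) = 5 + r*√(r + 2*r²) (T(r) = 5 + r*√(r + r*(r + r)) = 5 + r*√(r + r*(2*r)) = 5 + r*√(r + 2*r²))
N(M, C) = -2*M (N(M, C) = -2*M + 0 = -2*M)
√(N(27, 3) + T(-26)) = √(-2*27 + (5 - 26*√1326)) = √(-54 + (5 - 26*√1326)) = √(-49 - 26*√1326)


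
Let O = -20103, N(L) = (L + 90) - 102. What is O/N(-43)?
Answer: 20103/55 ≈ 365.51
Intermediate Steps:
N(L) = -12 + L (N(L) = (90 + L) - 102 = -12 + L)
O/N(-43) = -20103/(-12 - 43) = -20103/(-55) = -20103*(-1/55) = 20103/55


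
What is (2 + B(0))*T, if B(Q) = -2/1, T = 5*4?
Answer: 0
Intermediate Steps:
T = 20
B(Q) = -2 (B(Q) = -2*1 = -2)
(2 + B(0))*T = (2 - 2)*20 = 0*20 = 0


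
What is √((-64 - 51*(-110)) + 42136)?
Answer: 3*√5298 ≈ 218.36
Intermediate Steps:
√((-64 - 51*(-110)) + 42136) = √((-64 + 5610) + 42136) = √(5546 + 42136) = √47682 = 3*√5298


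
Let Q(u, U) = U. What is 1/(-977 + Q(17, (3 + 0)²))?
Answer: -1/968 ≈ -0.0010331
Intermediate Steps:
1/(-977 + Q(17, (3 + 0)²)) = 1/(-977 + (3 + 0)²) = 1/(-977 + 3²) = 1/(-977 + 9) = 1/(-968) = -1/968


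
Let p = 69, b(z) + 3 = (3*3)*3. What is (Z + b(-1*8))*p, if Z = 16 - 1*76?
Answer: -2484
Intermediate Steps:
b(z) = 24 (b(z) = -3 + (3*3)*3 = -3 + 9*3 = -3 + 27 = 24)
Z = -60 (Z = 16 - 76 = -60)
(Z + b(-1*8))*p = (-60 + 24)*69 = -36*69 = -2484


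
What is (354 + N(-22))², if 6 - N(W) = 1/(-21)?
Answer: 57168721/441 ≈ 1.2963e+5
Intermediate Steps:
N(W) = 127/21 (N(W) = 6 - 1/(-21) = 6 - 1*(-1/21) = 6 + 1/21 = 127/21)
(354 + N(-22))² = (354 + 127/21)² = (7561/21)² = 57168721/441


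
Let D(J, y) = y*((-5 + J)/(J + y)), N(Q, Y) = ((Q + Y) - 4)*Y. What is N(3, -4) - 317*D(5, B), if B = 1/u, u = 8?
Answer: 20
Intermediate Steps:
B = ⅛ (B = 1/8 = ⅛ ≈ 0.12500)
N(Q, Y) = Y*(-4 + Q + Y) (N(Q, Y) = (-4 + Q + Y)*Y = Y*(-4 + Q + Y))
D(J, y) = y*(-5 + J)/(J + y) (D(J, y) = y*((-5 + J)/(J + y)) = y*(-5 + J)/(J + y))
N(3, -4) - 317*D(5, B) = -4*(-4 + 3 - 4) - 317*(-5 + 5)/(8*(5 + ⅛)) = -4*(-5) - 317*0/(8*41/8) = 20 - 317*8*0/(8*41) = 20 - 317*0 = 20 + 0 = 20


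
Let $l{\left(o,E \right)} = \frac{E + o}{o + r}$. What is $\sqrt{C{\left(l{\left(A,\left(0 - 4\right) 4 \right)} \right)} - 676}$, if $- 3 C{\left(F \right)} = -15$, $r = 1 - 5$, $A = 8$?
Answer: $i \sqrt{671} \approx 25.904 i$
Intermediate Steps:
$r = -4$
$l{\left(o,E \right)} = \frac{E + o}{-4 + o}$ ($l{\left(o,E \right)} = \frac{E + o}{o - 4} = \frac{E + o}{-4 + o}$)
$C{\left(F \right)} = 5$ ($C{\left(F \right)} = \left(- \frac{1}{3}\right) \left(-15\right) = 5$)
$\sqrt{C{\left(l{\left(A,\left(0 - 4\right) 4 \right)} \right)} - 676} = \sqrt{5 - 676} = \sqrt{-671} = i \sqrt{671}$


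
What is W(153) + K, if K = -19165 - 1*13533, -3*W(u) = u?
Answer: -32749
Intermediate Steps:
W(u) = -u/3
K = -32698 (K = -19165 - 13533 = -32698)
W(153) + K = -⅓*153 - 32698 = -51 - 32698 = -32749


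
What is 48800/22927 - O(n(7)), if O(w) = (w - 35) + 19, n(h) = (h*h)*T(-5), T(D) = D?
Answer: 6032747/22927 ≈ 263.13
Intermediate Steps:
n(h) = -5*h**2 (n(h) = (h*h)*(-5) = h**2*(-5) = -5*h**2)
O(w) = -16 + w (O(w) = (-35 + w) + 19 = -16 + w)
48800/22927 - O(n(7)) = 48800/22927 - (-16 - 5*7**2) = 48800*(1/22927) - (-16 - 5*49) = 48800/22927 - (-16 - 245) = 48800/22927 - 1*(-261) = 48800/22927 + 261 = 6032747/22927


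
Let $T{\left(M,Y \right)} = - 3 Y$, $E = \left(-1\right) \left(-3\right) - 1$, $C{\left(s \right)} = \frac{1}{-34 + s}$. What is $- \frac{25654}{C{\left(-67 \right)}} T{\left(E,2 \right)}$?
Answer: $-15546324$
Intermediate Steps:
$E = 2$ ($E = 3 - 1 = 2$)
$- \frac{25654}{C{\left(-67 \right)}} T{\left(E,2 \right)} = - \frac{25654}{\frac{1}{-34 - 67}} \left(\left(-3\right) 2\right) = - \frac{25654}{\frac{1}{-101}} \left(-6\right) = - \frac{25654}{- \frac{1}{101}} \left(-6\right) = \left(-25654\right) \left(-101\right) \left(-6\right) = 2591054 \left(-6\right) = -15546324$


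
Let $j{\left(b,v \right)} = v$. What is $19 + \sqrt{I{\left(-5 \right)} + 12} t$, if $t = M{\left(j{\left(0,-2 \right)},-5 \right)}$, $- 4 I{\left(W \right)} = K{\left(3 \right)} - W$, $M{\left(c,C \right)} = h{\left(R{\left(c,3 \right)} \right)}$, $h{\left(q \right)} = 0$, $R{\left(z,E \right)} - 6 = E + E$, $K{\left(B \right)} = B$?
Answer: $19$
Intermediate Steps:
$R{\left(z,E \right)} = 6 + 2 E$ ($R{\left(z,E \right)} = 6 + \left(E + E\right) = 6 + 2 E$)
$M{\left(c,C \right)} = 0$
$I{\left(W \right)} = - \frac{3}{4} + \frac{W}{4}$ ($I{\left(W \right)} = - \frac{3 - W}{4} = - \frac{3}{4} + \frac{W}{4}$)
$t = 0$
$19 + \sqrt{I{\left(-5 \right)} + 12} t = 19 + \sqrt{\left(- \frac{3}{4} + \frac{1}{4} \left(-5\right)\right) + 12} \cdot 0 = 19 + \sqrt{\left(- \frac{3}{4} - \frac{5}{4}\right) + 12} \cdot 0 = 19 + \sqrt{-2 + 12} \cdot 0 = 19 + \sqrt{10} \cdot 0 = 19 + 0 = 19$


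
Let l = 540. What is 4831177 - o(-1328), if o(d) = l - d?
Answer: 4829309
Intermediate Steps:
o(d) = 540 - d
4831177 - o(-1328) = 4831177 - (540 - 1*(-1328)) = 4831177 - (540 + 1328) = 4831177 - 1*1868 = 4831177 - 1868 = 4829309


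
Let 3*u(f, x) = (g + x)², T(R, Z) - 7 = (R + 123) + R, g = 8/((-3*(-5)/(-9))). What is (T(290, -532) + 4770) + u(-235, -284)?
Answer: 2496136/75 ≈ 33282.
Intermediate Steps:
g = -24/5 (g = 8/((15*(-⅑))) = 8/(-5/3) = 8*(-⅗) = -24/5 ≈ -4.8000)
T(R, Z) = 130 + 2*R (T(R, Z) = 7 + ((R + 123) + R) = 7 + ((123 + R) + R) = 7 + (123 + 2*R) = 130 + 2*R)
u(f, x) = (-24/5 + x)²/3
(T(290, -532) + 4770) + u(-235, -284) = ((130 + 2*290) + 4770) + (-24 + 5*(-284))²/75 = ((130 + 580) + 4770) + (-24 - 1420)²/75 = (710 + 4770) + (1/75)*(-1444)² = 5480 + (1/75)*2085136 = 5480 + 2085136/75 = 2496136/75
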